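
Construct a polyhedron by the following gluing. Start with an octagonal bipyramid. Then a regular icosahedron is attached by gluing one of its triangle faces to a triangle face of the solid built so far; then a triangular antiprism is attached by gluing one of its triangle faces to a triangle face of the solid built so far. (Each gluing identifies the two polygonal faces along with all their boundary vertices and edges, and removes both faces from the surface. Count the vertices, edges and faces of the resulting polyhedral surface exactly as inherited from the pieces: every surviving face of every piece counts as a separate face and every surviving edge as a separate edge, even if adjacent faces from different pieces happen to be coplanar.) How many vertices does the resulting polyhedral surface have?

An octagonal bipyramid: V=10, E=24, F=16.
Attach a regular icosahedron (V=12, E=30, F=20) along a 3-gon: merge 3 vertices and 3 edges, delete both glued faces → V=19, E=51, F=34.
Attach a triangular antiprism (V=6, E=12, F=8) along a 3-gon: merge 3 vertices and 3 edges, delete both glued faces → V=22, E=60, F=40.
Check: V − E + F = 22 − 60 + 40 = 2.

22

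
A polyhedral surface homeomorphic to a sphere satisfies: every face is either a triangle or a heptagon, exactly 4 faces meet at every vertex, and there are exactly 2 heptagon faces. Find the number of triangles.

14

Let x be the number of triangles; then F = 2 + x.
Edge–face incidences: 2E = 7·2 + 3·x = 14 + 3x.
Every vertex has degree 4, so 4V = 2E.
Euler: V − E + F = 2 ⇒ (2E)/4 − E + (2 + x) = 2.
Multiply by 8: 2·(2E) − 4·(2E) + 8·(2 + x) = 16, i.e. 16 + 8x − 2·(14 + 3x) = 16.
Collecting terms: 2x − 12 = 16, so 2x = 28, so x = 14.
Then 2E = 14 + 3·14 = 56, so E = 28, V = 2E/4 = 14, F = 2 + 14 = 16.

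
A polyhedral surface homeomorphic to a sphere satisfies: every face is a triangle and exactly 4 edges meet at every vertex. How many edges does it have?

12

Each face has 3 edges and each edge borders two faces, so 2E = 3F.
Each vertex has degree 4, so 4V = 2E and hence V = 3F/4.
Euler: V − E + F = 2 ⇒ (3F/4) − (3F/2) + F = 2.
Multiply by 8: (6 − 12 + 8)F = 16, i.e. 2F = 16.
So F = 8, E = 3·8/2 = 12, V = 3·8/4 = 6.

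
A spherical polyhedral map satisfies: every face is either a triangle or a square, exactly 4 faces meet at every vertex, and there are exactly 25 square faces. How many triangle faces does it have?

Let x be the number of triangles; then F = 25 + x.
Edge–face incidences: 2E = 4·25 + 3·x = 100 + 3x.
Every vertex has degree 4, so 4V = 2E.
Euler: V − E + F = 2 ⇒ (2E)/4 − E + (25 + x) = 2.
Multiply by 8: 2·(2E) − 4·(2E) + 8·(25 + x) = 16, i.e. 200 + 8x − 2·(100 + 3x) = 16.
Collecting terms: 2x = 16, so x = 8.
Then 2E = 100 + 3·8 = 124, so E = 62, V = 2E/4 = 31, F = 25 + 8 = 33.

8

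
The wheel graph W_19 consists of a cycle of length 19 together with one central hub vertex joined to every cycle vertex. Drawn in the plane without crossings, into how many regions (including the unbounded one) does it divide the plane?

20

W_19 has V = 19 + 1 = 20 vertices and E = 2·19 = 38 edges.
By Euler's formula F = 2 − V + E = 2 − 20 + 38 = 20.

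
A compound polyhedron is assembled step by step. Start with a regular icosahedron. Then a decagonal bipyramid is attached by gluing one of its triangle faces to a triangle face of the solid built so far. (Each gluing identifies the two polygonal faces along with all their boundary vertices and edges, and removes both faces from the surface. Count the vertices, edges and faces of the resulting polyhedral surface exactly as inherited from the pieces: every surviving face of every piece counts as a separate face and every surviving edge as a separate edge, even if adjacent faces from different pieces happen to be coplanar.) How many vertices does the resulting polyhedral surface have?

21

A regular icosahedron: V=12, E=30, F=20.
Attach a decagonal bipyramid (V=12, E=30, F=20) along a 3-gon: merge 3 vertices and 3 edges, delete both glued faces → V=21, E=57, F=38.
Check: V − E + F = 21 − 57 + 38 = 2.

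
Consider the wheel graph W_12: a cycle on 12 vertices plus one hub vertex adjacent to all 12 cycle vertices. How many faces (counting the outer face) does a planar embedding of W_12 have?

13

W_12 has V = 12 + 1 = 13 vertices and E = 2·12 = 24 edges.
By Euler's formula F = 2 − V + E = 2 − 13 + 24 = 13.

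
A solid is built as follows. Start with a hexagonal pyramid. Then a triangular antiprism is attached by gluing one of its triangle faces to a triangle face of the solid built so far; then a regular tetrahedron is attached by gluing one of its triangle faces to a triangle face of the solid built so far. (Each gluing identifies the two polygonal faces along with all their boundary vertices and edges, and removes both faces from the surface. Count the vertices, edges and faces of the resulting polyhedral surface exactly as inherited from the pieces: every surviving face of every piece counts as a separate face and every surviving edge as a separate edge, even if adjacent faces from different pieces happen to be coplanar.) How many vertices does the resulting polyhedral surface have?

A hexagonal pyramid: V=7, E=12, F=7.
Attach a triangular antiprism (V=6, E=12, F=8) along a 3-gon: merge 3 vertices and 3 edges, delete both glued faces → V=10, E=21, F=13.
Attach a regular tetrahedron (V=4, E=6, F=4) along a 3-gon: merge 3 vertices and 3 edges, delete both glued faces → V=11, E=24, F=15.
Check: V − E + F = 11 − 24 + 15 = 2.

11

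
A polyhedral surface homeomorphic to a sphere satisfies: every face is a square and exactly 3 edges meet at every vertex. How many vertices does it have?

Each face has 4 edges and each edge borders two faces, so 2E = 4F.
Each vertex has degree 3, so 3V = 2E and hence V = 4F/3.
Euler: V − E + F = 2 ⇒ (4F/3) − (4F/2) + F = 2.
Multiply by 6: (8 − 12 + 6)F = 12, i.e. 2F = 12.
So F = 6, E = 4·6/2 = 12, V = 4·6/3 = 8.

8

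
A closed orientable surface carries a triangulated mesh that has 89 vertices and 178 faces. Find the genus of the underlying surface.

Every face is a triangle, so 2E = 3·178 = 534, giving E = 267.
χ = V − E + F = 89 − 267 + 178 = 0.
For a closed orientable surface χ = 2 − 2g, so g = (2 − (0))/2 = 1.

1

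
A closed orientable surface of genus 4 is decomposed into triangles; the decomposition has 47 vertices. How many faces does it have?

χ = 2 − 2·4 = -6, and every face is a triangle so 3F = 2E.
V − E + F = -6 with E = 3F/2 gives 47 − (3/2 − 1)·F = -6, so F = 106 and E = 159.

106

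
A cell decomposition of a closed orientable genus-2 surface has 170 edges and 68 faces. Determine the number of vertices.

100

For a closed orientable surface of genus 2, χ = 2 − 2·2 = -2.
V = -2 + E − F = -2 + 170 − 68 = 100.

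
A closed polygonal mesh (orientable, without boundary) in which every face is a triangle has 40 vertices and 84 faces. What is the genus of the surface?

2

Every face is a triangle, so 2E = 3·84 = 252, giving E = 126.
χ = V − E + F = 40 − 126 + 84 = -2.
For a closed orientable surface χ = 2 − 2g, so g = (2 − (-2))/2 = 2.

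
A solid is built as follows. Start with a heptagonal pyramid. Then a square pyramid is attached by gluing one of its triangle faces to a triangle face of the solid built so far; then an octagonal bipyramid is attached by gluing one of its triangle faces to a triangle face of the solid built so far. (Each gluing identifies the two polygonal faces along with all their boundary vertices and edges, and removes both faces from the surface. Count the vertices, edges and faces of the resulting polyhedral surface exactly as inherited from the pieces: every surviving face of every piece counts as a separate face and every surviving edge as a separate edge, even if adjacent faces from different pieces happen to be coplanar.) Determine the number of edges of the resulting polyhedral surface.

A heptagonal pyramid: V=8, E=14, F=8.
Attach a square pyramid (V=5, E=8, F=5) along a 3-gon: merge 3 vertices and 3 edges, delete both glued faces → V=10, E=19, F=11.
Attach an octagonal bipyramid (V=10, E=24, F=16) along a 3-gon: merge 3 vertices and 3 edges, delete both glued faces → V=17, E=40, F=25.
Check: V − E + F = 17 − 40 + 25 = 2.

40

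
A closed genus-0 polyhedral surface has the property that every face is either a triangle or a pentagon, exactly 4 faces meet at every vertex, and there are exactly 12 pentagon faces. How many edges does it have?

Let x be the number of triangles; then F = 12 + x.
Edge–face incidences: 2E = 5·12 + 3·x = 60 + 3x.
Every vertex has degree 4, so 4V = 2E.
Euler: V − E + F = 2 ⇒ (2E)/4 − E + (12 + x) = 2.
Multiply by 8: 2·(2E) − 4·(2E) + 8·(12 + x) = 16, i.e. 96 + 8x − 2·(60 + 3x) = 16.
Collecting terms: 2x − 24 = 16, so 2x = 40, so x = 20.
Then 2E = 60 + 3·20 = 120, so E = 60, V = 2E/4 = 30, F = 12 + 20 = 32.

60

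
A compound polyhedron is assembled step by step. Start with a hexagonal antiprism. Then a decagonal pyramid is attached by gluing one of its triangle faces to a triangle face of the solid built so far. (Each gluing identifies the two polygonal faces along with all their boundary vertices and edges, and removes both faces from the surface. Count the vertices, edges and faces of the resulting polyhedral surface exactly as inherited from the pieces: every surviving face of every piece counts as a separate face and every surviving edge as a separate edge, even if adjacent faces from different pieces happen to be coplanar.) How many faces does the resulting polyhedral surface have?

23

A hexagonal antiprism: V=12, E=24, F=14.
Attach a decagonal pyramid (V=11, E=20, F=11) along a 3-gon: merge 3 vertices and 3 edges, delete both glued faces → V=20, E=41, F=23.
Check: V − E + F = 20 − 41 + 23 = 2.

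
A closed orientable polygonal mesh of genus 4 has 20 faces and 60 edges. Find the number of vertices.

For a closed orientable surface of genus 4, χ = 2 − 2·4 = -6.
V = -6 + E − F = -6 + 60 − 20 = 34.

34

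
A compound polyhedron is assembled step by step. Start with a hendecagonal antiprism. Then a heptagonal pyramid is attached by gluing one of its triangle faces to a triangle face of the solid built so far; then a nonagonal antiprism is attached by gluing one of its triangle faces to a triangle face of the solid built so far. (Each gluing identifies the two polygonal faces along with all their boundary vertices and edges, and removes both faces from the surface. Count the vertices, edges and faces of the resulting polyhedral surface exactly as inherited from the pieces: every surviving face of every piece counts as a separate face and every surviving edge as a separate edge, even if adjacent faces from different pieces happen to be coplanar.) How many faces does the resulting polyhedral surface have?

A hendecagonal antiprism: V=22, E=44, F=24.
Attach a heptagonal pyramid (V=8, E=14, F=8) along a 3-gon: merge 3 vertices and 3 edges, delete both glued faces → V=27, E=55, F=30.
Attach a nonagonal antiprism (V=18, E=36, F=20) along a 3-gon: merge 3 vertices and 3 edges, delete both glued faces → V=42, E=88, F=48.
Check: V − E + F = 42 − 88 + 48 = 2.

48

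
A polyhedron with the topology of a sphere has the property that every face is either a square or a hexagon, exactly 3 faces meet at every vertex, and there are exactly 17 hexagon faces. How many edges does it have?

Let x be the number of squares; then F = 17 + x.
Edge–face incidences: 2E = 6·17 + 4·x = 102 + 4x.
Every vertex has degree 3, so 3V = 2E.
Euler: V − E + F = 2 ⇒ (2E)/3 − E + (17 + x) = 2.
Multiply by 6: 2·(2E) − 3·(2E) + 6·(17 + x) = 12, i.e. 102 + 6x − (102 + 4x) = 12.
Collecting terms: 2x = 12, so x = 6.
Then 2E = 102 + 4·6 = 126, so E = 63, V = 2E/3 = 42, F = 17 + 6 = 23.

63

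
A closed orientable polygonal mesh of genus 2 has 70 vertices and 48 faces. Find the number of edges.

120

For a closed orientable surface of genus 2, χ = 2 − 2·2 = -2.
E = V + F − (-2) = 70 + 48 − (-2) = 120.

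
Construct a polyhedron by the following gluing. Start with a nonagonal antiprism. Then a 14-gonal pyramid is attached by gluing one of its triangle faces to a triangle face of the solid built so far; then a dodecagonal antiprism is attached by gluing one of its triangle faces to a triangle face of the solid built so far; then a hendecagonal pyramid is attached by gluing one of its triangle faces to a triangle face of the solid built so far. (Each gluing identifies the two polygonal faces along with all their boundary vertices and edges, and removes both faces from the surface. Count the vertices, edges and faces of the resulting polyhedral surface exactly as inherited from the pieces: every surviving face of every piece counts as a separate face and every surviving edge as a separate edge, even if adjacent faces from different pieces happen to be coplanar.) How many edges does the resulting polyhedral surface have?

125

A nonagonal antiprism: V=18, E=36, F=20.
Attach a 14-gonal pyramid (V=15, E=28, F=15) along a 3-gon: merge 3 vertices and 3 edges, delete both glued faces → V=30, E=61, F=33.
Attach a dodecagonal antiprism (V=24, E=48, F=26) along a 3-gon: merge 3 vertices and 3 edges, delete both glued faces → V=51, E=106, F=57.
Attach a hendecagonal pyramid (V=12, E=22, F=12) along a 3-gon: merge 3 vertices and 3 edges, delete both glued faces → V=60, E=125, F=67.
Check: V − E + F = 60 − 125 + 67 = 2.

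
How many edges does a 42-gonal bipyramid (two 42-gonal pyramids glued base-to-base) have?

126

A bipyramid over an n-gon has 2n triangular faces and n + 2 vertices: V = 42 + 2 = 44, E = 3·42 = 126, F = 2·42 = 84.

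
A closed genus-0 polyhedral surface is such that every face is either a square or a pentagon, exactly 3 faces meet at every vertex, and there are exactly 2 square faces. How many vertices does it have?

16

Let x be the number of pentagons; then F = 2 + x.
Edge–face incidences: 2E = 4·2 + 5·x = 8 + 5x.
Every vertex has degree 3, so 3V = 2E.
Euler: V − E + F = 2 ⇒ (2E)/3 − E + (2 + x) = 2.
Multiply by 6: 2·(2E) − 3·(2E) + 6·(2 + x) = 12, i.e. 12 + 6x − (8 + 5x) = 12.
Collecting terms: x + 4 = 12, so x = 8.
Then 2E = 8 + 5·8 = 48, so E = 24, V = 2E/3 = 16, F = 2 + 8 = 10.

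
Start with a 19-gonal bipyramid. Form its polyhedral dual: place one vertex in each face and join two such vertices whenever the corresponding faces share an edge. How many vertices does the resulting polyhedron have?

38

The base solid has V = 21, E = 57, F = 38.
The dual swaps V and F and preserves E: V′ = F = 38, E′ = E = 57, F′ = V = 21.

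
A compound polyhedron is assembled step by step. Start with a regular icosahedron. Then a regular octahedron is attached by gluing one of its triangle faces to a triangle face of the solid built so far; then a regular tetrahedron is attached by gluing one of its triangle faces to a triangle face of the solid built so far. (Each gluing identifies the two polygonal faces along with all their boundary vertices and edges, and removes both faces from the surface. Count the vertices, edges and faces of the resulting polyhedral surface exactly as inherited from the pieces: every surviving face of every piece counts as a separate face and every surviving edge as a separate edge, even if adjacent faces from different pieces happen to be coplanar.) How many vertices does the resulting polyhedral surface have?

A regular icosahedron: V=12, E=30, F=20.
Attach a regular octahedron (V=6, E=12, F=8) along a 3-gon: merge 3 vertices and 3 edges, delete both glued faces → V=15, E=39, F=26.
Attach a regular tetrahedron (V=4, E=6, F=4) along a 3-gon: merge 3 vertices and 3 edges, delete both glued faces → V=16, E=42, F=28.
Check: V − E + F = 16 − 42 + 28 = 2.

16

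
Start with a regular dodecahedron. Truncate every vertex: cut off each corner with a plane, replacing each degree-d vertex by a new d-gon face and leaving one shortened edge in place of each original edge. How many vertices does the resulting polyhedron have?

The base solid has V = 20, E = 30, F = 12.
Truncation replaces each original edge-end by a new vertex, so V′ = 2E = 60.
Each original edge survives, and each old vertex of degree d contributes d new edges; summing degrees gives Σd = 2E, so E′ = E + 2E = 3E = 90.
Each original face survives and each original vertex becomes one new face: F′ = F + V = 32.

60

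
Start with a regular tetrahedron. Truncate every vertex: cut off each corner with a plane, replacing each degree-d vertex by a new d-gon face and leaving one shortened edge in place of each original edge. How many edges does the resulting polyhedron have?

The base solid has V = 4, E = 6, F = 4.
Truncation replaces each original edge-end by a new vertex, so V′ = 2E = 12.
Each original edge survives, and each old vertex of degree d contributes d new edges; summing degrees gives Σd = 2E, so E′ = E + 2E = 3E = 18.
Each original face survives and each original vertex becomes one new face: F′ = F + V = 8.

18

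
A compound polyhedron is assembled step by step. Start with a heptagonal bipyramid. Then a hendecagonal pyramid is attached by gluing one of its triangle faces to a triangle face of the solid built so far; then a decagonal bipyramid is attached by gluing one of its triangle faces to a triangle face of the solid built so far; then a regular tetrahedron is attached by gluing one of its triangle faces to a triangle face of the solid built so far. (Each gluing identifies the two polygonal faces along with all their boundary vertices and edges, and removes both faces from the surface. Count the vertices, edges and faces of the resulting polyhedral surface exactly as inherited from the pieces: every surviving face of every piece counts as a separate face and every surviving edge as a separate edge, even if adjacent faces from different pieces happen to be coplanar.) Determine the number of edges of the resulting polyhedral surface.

70

A heptagonal bipyramid: V=9, E=21, F=14.
Attach a hendecagonal pyramid (V=12, E=22, F=12) along a 3-gon: merge 3 vertices and 3 edges, delete both glued faces → V=18, E=40, F=24.
Attach a decagonal bipyramid (V=12, E=30, F=20) along a 3-gon: merge 3 vertices and 3 edges, delete both glued faces → V=27, E=67, F=42.
Attach a regular tetrahedron (V=4, E=6, F=4) along a 3-gon: merge 3 vertices and 3 edges, delete both glued faces → V=28, E=70, F=44.
Check: V − E + F = 28 − 70 + 44 = 2.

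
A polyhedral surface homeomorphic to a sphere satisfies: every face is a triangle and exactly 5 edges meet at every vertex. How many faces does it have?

Each face has 3 edges and each edge borders two faces, so 2E = 3F.
Each vertex has degree 5, so 5V = 2E and hence V = 3F/5.
Euler: V − E + F = 2 ⇒ (3F/5) − (3F/2) + F = 2.
Multiply by 10: (6 − 15 + 10)F = 20, i.e. 1F = 20.
So F = 20, E = 3·20/2 = 30, V = 3·20/5 = 12.

20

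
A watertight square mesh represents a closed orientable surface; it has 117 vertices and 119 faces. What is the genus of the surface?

Every face is a square, so 2E = 4·119 = 476, giving E = 238.
χ = V − E + F = 117 − 238 + 119 = -2.
For a closed orientable surface χ = 2 − 2g, so g = (2 − (-2))/2 = 2.

2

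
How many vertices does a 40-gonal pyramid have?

A pyramid on an n-gon base has one n-gon and n triangles: V = 40 + 1 = 41, E = 2·40 = 80, F = 40 + 1 = 41.
Check: V − E + F = 41 − 80 + 41 = 2.

41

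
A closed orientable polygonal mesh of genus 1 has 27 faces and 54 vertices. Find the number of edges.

For a closed orientable surface of genus 1, χ = 2 − 2·1 = 0.
E = V + F − (0) = 54 + 27 − (0) = 81.

81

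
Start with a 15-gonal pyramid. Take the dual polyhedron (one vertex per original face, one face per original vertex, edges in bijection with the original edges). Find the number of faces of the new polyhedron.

The base solid has V = 16, E = 30, F = 16.
The dual swaps V and F and preserves E: V′ = F = 16, E′ = E = 30, F′ = V = 16.

16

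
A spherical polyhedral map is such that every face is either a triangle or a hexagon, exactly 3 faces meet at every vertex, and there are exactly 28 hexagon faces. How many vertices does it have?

Let x be the number of triangles; then F = 28 + x.
Edge–face incidences: 2E = 6·28 + 3·x = 168 + 3x.
Every vertex has degree 3, so 3V = 2E.
Euler: V − E + F = 2 ⇒ (2E)/3 − E + (28 + x) = 2.
Multiply by 6: 2·(2E) − 3·(2E) + 6·(28 + x) = 12, i.e. 168 + 6x − (168 + 3x) = 12.
Collecting terms: 3x = 12, so x = 4.
Then 2E = 168 + 3·4 = 180, so E = 90, V = 2E/3 = 60, F = 28 + 4 = 32.

60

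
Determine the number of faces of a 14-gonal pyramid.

15

A pyramid on an n-gon base has one n-gon and n triangles: V = 14 + 1 = 15, E = 2·14 = 28, F = 14 + 1 = 15.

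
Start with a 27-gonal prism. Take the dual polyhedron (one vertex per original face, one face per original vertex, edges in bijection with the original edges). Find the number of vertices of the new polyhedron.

29

The base solid has V = 54, E = 81, F = 29.
The dual swaps V and F and preserves E: V′ = F = 29, E′ = E = 81, F′ = V = 54.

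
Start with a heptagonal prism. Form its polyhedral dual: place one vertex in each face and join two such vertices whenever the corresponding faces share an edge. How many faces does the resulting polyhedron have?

The base solid has V = 14, E = 21, F = 9.
The dual swaps V and F and preserves E: V′ = F = 9, E′ = E = 21, F′ = V = 14.

14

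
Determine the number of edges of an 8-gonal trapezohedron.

32

The n-trapezohedron (dual of the n-antiprism) has V = 2·8 + 2 = 18, E = 4·8 = 32, F = 2·8 = 16.
Check: V − E + F = 18 − 32 + 16 = 2.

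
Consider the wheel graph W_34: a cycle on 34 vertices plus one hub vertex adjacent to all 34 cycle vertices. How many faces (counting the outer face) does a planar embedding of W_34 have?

35

W_34 has V = 34 + 1 = 35 vertices and E = 2·34 = 68 edges.
By Euler's formula F = 2 − V + E = 2 − 35 + 68 = 35.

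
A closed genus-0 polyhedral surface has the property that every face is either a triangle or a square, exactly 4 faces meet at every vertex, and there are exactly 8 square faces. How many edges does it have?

Let x be the number of triangles; then F = 8 + x.
Edge–face incidences: 2E = 4·8 + 3·x = 32 + 3x.
Every vertex has degree 4, so 4V = 2E.
Euler: V − E + F = 2 ⇒ (2E)/4 − E + (8 + x) = 2.
Multiply by 8: 2·(2E) − 4·(2E) + 8·(8 + x) = 16, i.e. 64 + 8x − 2·(32 + 3x) = 16.
Collecting terms: 2x = 16, so x = 8.
Then 2E = 32 + 3·8 = 56, so E = 28, V = 2E/4 = 14, F = 8 + 8 = 16.

28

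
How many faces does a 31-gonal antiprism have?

64

An antiprism on an n-gon has two n-gon caps and 2n triangles: V = 2·31 = 62, E = 4·31 = 124, F = 2·31 + 2 = 64.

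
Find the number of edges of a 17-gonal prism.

51

A prism on an n-gon has two n-gon bases and n rectangular sides: V = 2·17 = 34, E = 3·17 = 51, F = 17 + 2 = 19.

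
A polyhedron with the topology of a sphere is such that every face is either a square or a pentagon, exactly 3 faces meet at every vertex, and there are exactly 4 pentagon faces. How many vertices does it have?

Let x be the number of squares; then F = 4 + x.
Edge–face incidences: 2E = 5·4 + 4·x = 20 + 4x.
Every vertex has degree 3, so 3V = 2E.
Euler: V − E + F = 2 ⇒ (2E)/3 − E + (4 + x) = 2.
Multiply by 6: 2·(2E) − 3·(2E) + 6·(4 + x) = 12, i.e. 24 + 6x − (20 + 4x) = 12.
Collecting terms: 2x + 4 = 12, so 2x = 8, so x = 4.
Then 2E = 20 + 4·4 = 36, so E = 18, V = 2E/3 = 12, F = 4 + 4 = 8.

12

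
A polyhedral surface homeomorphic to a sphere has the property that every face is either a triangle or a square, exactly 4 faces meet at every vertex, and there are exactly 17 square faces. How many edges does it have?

46

Let x be the number of triangles; then F = 17 + x.
Edge–face incidences: 2E = 4·17 + 3·x = 68 + 3x.
Every vertex has degree 4, so 4V = 2E.
Euler: V − E + F = 2 ⇒ (2E)/4 − E + (17 + x) = 2.
Multiply by 8: 2·(2E) − 4·(2E) + 8·(17 + x) = 16, i.e. 136 + 8x − 2·(68 + 3x) = 16.
Collecting terms: 2x = 16, so x = 8.
Then 2E = 68 + 3·8 = 92, so E = 46, V = 2E/4 = 23, F = 17 + 8 = 25.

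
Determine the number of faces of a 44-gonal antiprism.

An antiprism on an n-gon has two n-gon caps and 2n triangles: V = 2·44 = 88, E = 4·44 = 176, F = 2·44 + 2 = 90.
Check: V − E + F = 88 − 176 + 90 = 2.

90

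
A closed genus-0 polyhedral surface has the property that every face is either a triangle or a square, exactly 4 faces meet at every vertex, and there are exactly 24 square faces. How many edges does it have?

60

Let x be the number of triangles; then F = 24 + x.
Edge–face incidences: 2E = 4·24 + 3·x = 96 + 3x.
Every vertex has degree 4, so 4V = 2E.
Euler: V − E + F = 2 ⇒ (2E)/4 − E + (24 + x) = 2.
Multiply by 8: 2·(2E) − 4·(2E) + 8·(24 + x) = 16, i.e. 192 + 8x − 2·(96 + 3x) = 16.
Collecting terms: 2x = 16, so x = 8.
Then 2E = 96 + 3·8 = 120, so E = 60, V = 2E/4 = 30, F = 24 + 8 = 32.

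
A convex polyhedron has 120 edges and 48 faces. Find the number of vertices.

Here V − E + F = 2.
V = 2 + E − F = 2 + 120 − 48 = 74.

74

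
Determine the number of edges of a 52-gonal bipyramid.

A bipyramid over an n-gon has 2n triangular faces and n + 2 vertices: V = 52 + 2 = 54, E = 3·52 = 156, F = 2·52 = 104.

156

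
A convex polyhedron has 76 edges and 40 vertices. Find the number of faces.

38

Here V − E + F = 2.
F = 2 − V + E = 2 − 40 + 76 = 38.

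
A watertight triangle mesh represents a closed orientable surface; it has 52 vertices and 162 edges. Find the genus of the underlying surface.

Every face is a triangle and each edge borders two faces, so 3F = 2·162, giving F = 108.
χ = V − E + F = 52 − 162 + 108 = -2.
For a closed orientable surface χ = 2 − 2g, so g = (2 − (-2))/2 = 2.

2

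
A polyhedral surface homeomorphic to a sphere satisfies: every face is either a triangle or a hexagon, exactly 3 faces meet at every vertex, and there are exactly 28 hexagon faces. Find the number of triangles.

4

Let x be the number of triangles; then F = 28 + x.
Edge–face incidences: 2E = 6·28 + 3·x = 168 + 3x.
Every vertex has degree 3, so 3V = 2E.
Euler: V − E + F = 2 ⇒ (2E)/3 − E + (28 + x) = 2.
Multiply by 6: 2·(2E) − 3·(2E) + 6·(28 + x) = 12, i.e. 168 + 6x − (168 + 3x) = 12.
Collecting terms: 3x = 12, so x = 4.
Then 2E = 168 + 3·4 = 180, so E = 90, V = 2E/3 = 60, F = 28 + 4 = 32.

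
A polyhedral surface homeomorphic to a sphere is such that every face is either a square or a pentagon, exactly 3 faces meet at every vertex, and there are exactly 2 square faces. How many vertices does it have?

Let x be the number of pentagons; then F = 2 + x.
Edge–face incidences: 2E = 4·2 + 5·x = 8 + 5x.
Every vertex has degree 3, so 3V = 2E.
Euler: V − E + F = 2 ⇒ (2E)/3 − E + (2 + x) = 2.
Multiply by 6: 2·(2E) − 3·(2E) + 6·(2 + x) = 12, i.e. 12 + 6x − (8 + 5x) = 12.
Collecting terms: x + 4 = 12, so x = 8.
Then 2E = 8 + 5·8 = 48, so E = 24, V = 2E/3 = 16, F = 2 + 8 = 10.

16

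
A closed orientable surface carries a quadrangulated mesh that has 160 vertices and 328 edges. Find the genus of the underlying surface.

Every face is a square and each edge borders two faces, so 4F = 2·328, giving F = 164.
χ = V − E + F = 160 − 328 + 164 = -4.
For a closed orientable surface χ = 2 − 2g, so g = (2 − (-4))/2 = 3.

3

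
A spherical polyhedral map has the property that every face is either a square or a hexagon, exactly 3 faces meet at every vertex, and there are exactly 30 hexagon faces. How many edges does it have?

102

Let x be the number of squares; then F = 30 + x.
Edge–face incidences: 2E = 6·30 + 4·x = 180 + 4x.
Every vertex has degree 3, so 3V = 2E.
Euler: V − E + F = 2 ⇒ (2E)/3 − E + (30 + x) = 2.
Multiply by 6: 2·(2E) − 3·(2E) + 6·(30 + x) = 12, i.e. 180 + 6x − (180 + 4x) = 12.
Collecting terms: 2x = 12, so x = 6.
Then 2E = 180 + 4·6 = 204, so E = 102, V = 2E/3 = 68, F = 30 + 6 = 36.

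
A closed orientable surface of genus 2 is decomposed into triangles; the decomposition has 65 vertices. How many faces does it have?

χ = 2 − 2·2 = -2, and every face is a triangle so 3F = 2E.
V − E + F = -2 with E = 3F/2 gives 65 − (3/2 − 1)·F = -2, so F = 134 and E = 201.

134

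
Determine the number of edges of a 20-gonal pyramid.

40

A pyramid on an n-gon base has one n-gon and n triangles: V = 20 + 1 = 21, E = 2·20 = 40, F = 20 + 1 = 21.
Check: V − E + F = 21 − 40 + 21 = 2.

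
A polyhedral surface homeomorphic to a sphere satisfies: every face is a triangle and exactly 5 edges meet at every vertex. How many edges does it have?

30

Each face has 3 edges and each edge borders two faces, so 2E = 3F.
Each vertex has degree 5, so 5V = 2E and hence V = 3F/5.
Euler: V − E + F = 2 ⇒ (3F/5) − (3F/2) + F = 2.
Multiply by 10: (6 − 15 + 10)F = 20, i.e. 1F = 20.
So F = 20, E = 3·20/2 = 30, V = 3·20/5 = 12.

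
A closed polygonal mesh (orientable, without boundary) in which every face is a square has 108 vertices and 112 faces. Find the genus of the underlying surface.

3

Every face is a square, so 2E = 4·112 = 448, giving E = 224.
χ = V − E + F = 108 − 224 + 112 = -4.
For a closed orientable surface χ = 2 − 2g, so g = (2 − (-4))/2 = 3.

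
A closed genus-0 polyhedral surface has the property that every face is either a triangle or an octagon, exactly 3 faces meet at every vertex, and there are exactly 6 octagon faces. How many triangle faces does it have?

8

Let x be the number of triangles; then F = 6 + x.
Edge–face incidences: 2E = 8·6 + 3·x = 48 + 3x.
Every vertex has degree 3, so 3V = 2E.
Euler: V − E + F = 2 ⇒ (2E)/3 − E + (6 + x) = 2.
Multiply by 6: 2·(2E) − 3·(2E) + 6·(6 + x) = 12, i.e. 36 + 6x − (48 + 3x) = 12.
Collecting terms: 3x − 12 = 12, so 3x = 24, so x = 8.
Then 2E = 48 + 3·8 = 72, so E = 36, V = 2E/3 = 24, F = 6 + 8 = 14.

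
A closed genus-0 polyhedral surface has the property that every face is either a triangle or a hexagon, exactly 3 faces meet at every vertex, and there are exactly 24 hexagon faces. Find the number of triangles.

4

Let x be the number of triangles; then F = 24 + x.
Edge–face incidences: 2E = 6·24 + 3·x = 144 + 3x.
Every vertex has degree 3, so 3V = 2E.
Euler: V − E + F = 2 ⇒ (2E)/3 − E + (24 + x) = 2.
Multiply by 6: 2·(2E) − 3·(2E) + 6·(24 + x) = 12, i.e. 144 + 6x − (144 + 3x) = 12.
Collecting terms: 3x = 12, so x = 4.
Then 2E = 144 + 3·4 = 156, so E = 78, V = 2E/3 = 52, F = 24 + 4 = 28.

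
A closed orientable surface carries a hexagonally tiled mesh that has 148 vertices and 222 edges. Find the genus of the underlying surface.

Every face is a hexagon and each edge borders two faces, so 6F = 2·222, giving F = 74.
χ = V − E + F = 148 − 222 + 74 = 0.
For a closed orientable surface χ = 2 − 2g, so g = (2 − (0))/2 = 1.

1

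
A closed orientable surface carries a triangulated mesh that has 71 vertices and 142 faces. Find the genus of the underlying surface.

Every face is a triangle, so 2E = 3·142 = 426, giving E = 213.
χ = V − E + F = 71 − 213 + 142 = 0.
For a closed orientable surface χ = 2 − 2g, so g = (2 − (0))/2 = 1.

1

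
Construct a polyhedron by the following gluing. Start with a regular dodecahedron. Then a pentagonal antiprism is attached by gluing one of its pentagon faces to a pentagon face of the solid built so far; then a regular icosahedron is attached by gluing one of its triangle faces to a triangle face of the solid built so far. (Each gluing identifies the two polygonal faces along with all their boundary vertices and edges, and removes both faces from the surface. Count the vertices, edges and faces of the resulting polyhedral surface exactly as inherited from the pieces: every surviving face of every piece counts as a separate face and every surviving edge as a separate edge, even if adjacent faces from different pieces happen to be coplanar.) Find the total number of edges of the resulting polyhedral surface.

72

A regular dodecahedron: V=20, E=30, F=12.
Attach a pentagonal antiprism (V=10, E=20, F=12) along a 5-gon: merge 5 vertices and 5 edges, delete both glued faces → V=25, E=45, F=22.
Attach a regular icosahedron (V=12, E=30, F=20) along a 3-gon: merge 3 vertices and 3 edges, delete both glued faces → V=34, E=72, F=40.
Check: V − E + F = 34 − 72 + 40 = 2.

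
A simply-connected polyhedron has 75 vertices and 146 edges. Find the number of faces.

Here V − E + F = 2.
F = 2 − V + E = 2 − 75 + 146 = 73.

73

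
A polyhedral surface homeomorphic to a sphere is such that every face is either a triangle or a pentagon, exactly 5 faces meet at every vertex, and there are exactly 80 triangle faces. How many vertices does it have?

60

Let x be the number of pentagons; then F = 80 + x.
Edge–face incidences: 2E = 3·80 + 5·x = 240 + 5x.
Every vertex has degree 5, so 5V = 2E.
Euler: V − E + F = 2 ⇒ (2E)/5 − E + (80 + x) = 2.
Multiply by 10: 2·(2E) − 5·(2E) + 10·(80 + x) = 20, i.e. 800 + 10x − 3·(240 + 5x) = 20.
Collecting terms: −5x + 80 = 20, so −5x = −60, so x = 12.
Then 2E = 240 + 5·12 = 300, so E = 150, V = 2E/5 = 60, F = 80 + 12 = 92.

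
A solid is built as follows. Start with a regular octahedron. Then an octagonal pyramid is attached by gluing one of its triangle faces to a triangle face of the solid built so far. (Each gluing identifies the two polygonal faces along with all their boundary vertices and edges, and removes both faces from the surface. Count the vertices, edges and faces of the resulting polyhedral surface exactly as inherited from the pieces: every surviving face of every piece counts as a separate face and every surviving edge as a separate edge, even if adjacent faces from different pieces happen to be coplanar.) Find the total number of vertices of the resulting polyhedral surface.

A regular octahedron: V=6, E=12, F=8.
Attach an octagonal pyramid (V=9, E=16, F=9) along a 3-gon: merge 3 vertices and 3 edges, delete both glued faces → V=12, E=25, F=15.
Check: V − E + F = 12 − 25 + 15 = 2.

12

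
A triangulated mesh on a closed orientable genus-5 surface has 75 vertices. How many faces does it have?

χ = 2 − 2·5 = -8, and every face is a triangle so 3F = 2E.
V − E + F = -8 with E = 3F/2 gives 75 − (3/2 − 1)·F = -8, so F = 166 and E = 249.

166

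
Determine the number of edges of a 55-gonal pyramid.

A pyramid on an n-gon base has one n-gon and n triangles: V = 55 + 1 = 56, E = 2·55 = 110, F = 55 + 1 = 56.

110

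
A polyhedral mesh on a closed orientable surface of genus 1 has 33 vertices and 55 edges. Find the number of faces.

22

For a closed orientable surface of genus 1, χ = 2 − 2·1 = 0.
F = 0 − V + E = 0 − 33 + 55 = 22.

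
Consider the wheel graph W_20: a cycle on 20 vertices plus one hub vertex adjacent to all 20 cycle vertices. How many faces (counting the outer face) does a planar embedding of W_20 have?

21

W_20 has V = 20 + 1 = 21 vertices and E = 2·20 = 40 edges.
By Euler's formula F = 2 − V + E = 2 − 21 + 40 = 21.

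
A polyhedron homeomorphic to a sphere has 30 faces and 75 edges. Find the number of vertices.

Here V − E + F = 2.
V = 2 + E − F = 2 + 75 − 30 = 47.

47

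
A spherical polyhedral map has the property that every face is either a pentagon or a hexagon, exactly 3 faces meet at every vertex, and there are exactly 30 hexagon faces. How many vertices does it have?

Let x be the number of pentagons; then F = 30 + x.
Edge–face incidences: 2E = 6·30 + 5·x = 180 + 5x.
Every vertex has degree 3, so 3V = 2E.
Euler: V − E + F = 2 ⇒ (2E)/3 − E + (30 + x) = 2.
Multiply by 6: 2·(2E) − 3·(2E) + 6·(30 + x) = 12, i.e. 180 + 6x − (180 + 5x) = 12.
Collecting terms: x = 12.
Then 2E = 180 + 5·12 = 240, so E = 120, V = 2E/3 = 80, F = 30 + 12 = 42.

80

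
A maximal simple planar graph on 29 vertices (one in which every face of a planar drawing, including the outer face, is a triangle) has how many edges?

81

In a plane triangulation 3F = 2E and V − E + F = 2, so E = 3V − 6 = 3·29 − 6 = 81.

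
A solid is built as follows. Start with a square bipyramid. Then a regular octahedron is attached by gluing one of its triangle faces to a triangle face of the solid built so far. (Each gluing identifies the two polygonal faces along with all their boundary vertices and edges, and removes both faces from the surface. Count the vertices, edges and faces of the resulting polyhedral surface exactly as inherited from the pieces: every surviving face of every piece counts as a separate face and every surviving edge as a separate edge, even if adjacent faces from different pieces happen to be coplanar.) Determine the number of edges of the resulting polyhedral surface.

A square bipyramid: V=6, E=12, F=8.
Attach a regular octahedron (V=6, E=12, F=8) along a 3-gon: merge 3 vertices and 3 edges, delete both glued faces → V=9, E=21, F=14.
Check: V − E + F = 9 − 21 + 14 = 2.

21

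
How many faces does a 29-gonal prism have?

A prism on an n-gon has two n-gon bases and n rectangular sides: V = 2·29 = 58, E = 3·29 = 87, F = 29 + 2 = 31.

31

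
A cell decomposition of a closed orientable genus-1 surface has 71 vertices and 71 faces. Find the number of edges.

For a closed orientable surface of genus 1, χ = 2 − 2·1 = 0.
E = V + F − (0) = 71 + 71 − (0) = 142.

142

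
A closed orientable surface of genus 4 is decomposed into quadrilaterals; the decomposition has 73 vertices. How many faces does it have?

79

χ = 2 − 2·4 = -6, and every face is a square so 4F = 2E.
V − E + F = -6 with E = 4F/2 gives 73 − (4/2 − 1)·F = -6, so F = 79 and E = 158.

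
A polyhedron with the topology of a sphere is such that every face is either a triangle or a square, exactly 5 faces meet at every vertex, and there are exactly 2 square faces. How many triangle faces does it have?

24

Let x be the number of triangles; then F = 2 + x.
Edge–face incidences: 2E = 4·2 + 3·x = 8 + 3x.
Every vertex has degree 5, so 5V = 2E.
Euler: V − E + F = 2 ⇒ (2E)/5 − E + (2 + x) = 2.
Multiply by 10: 2·(2E) − 5·(2E) + 10·(2 + x) = 20, i.e. 20 + 10x − 3·(8 + 3x) = 20.
Collecting terms: x − 4 = 20, so x = 24.
Then 2E = 8 + 3·24 = 80, so E = 40, V = 2E/5 = 16, F = 2 + 24 = 26.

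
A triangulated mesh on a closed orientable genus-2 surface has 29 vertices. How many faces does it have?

62

χ = 2 − 2·2 = -2, and every face is a triangle so 3F = 2E.
V − E + F = -2 with E = 3F/2 gives 29 − (3/2 − 1)·F = -2, so F = 62 and E = 93.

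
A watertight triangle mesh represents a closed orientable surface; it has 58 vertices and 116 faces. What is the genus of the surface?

1

Every face is a triangle, so 2E = 3·116 = 348, giving E = 174.
χ = V − E + F = 58 − 174 + 116 = 0.
For a closed orientable surface χ = 2 − 2g, so g = (2 − (0))/2 = 1.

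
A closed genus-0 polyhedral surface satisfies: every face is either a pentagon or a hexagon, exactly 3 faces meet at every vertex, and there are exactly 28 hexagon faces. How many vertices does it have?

Let x be the number of pentagons; then F = 28 + x.
Edge–face incidences: 2E = 6·28 + 5·x = 168 + 5x.
Every vertex has degree 3, so 3V = 2E.
Euler: V − E + F = 2 ⇒ (2E)/3 − E + (28 + x) = 2.
Multiply by 6: 2·(2E) − 3·(2E) + 6·(28 + x) = 12, i.e. 168 + 6x − (168 + 5x) = 12.
Collecting terms: x = 12.
Then 2E = 168 + 5·12 = 228, so E = 114, V = 2E/3 = 76, F = 28 + 12 = 40.

76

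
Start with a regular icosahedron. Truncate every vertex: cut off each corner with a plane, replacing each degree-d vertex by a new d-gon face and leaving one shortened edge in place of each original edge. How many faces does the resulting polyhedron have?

The base solid has V = 12, E = 30, F = 20.
Truncation replaces each original edge-end by a new vertex, so V′ = 2E = 60.
Each original edge survives, and each old vertex of degree d contributes d new edges; summing degrees gives Σd = 2E, so E′ = E + 2E = 3E = 90.
Each original face survives and each original vertex becomes one new face: F′ = F + V = 32.

32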